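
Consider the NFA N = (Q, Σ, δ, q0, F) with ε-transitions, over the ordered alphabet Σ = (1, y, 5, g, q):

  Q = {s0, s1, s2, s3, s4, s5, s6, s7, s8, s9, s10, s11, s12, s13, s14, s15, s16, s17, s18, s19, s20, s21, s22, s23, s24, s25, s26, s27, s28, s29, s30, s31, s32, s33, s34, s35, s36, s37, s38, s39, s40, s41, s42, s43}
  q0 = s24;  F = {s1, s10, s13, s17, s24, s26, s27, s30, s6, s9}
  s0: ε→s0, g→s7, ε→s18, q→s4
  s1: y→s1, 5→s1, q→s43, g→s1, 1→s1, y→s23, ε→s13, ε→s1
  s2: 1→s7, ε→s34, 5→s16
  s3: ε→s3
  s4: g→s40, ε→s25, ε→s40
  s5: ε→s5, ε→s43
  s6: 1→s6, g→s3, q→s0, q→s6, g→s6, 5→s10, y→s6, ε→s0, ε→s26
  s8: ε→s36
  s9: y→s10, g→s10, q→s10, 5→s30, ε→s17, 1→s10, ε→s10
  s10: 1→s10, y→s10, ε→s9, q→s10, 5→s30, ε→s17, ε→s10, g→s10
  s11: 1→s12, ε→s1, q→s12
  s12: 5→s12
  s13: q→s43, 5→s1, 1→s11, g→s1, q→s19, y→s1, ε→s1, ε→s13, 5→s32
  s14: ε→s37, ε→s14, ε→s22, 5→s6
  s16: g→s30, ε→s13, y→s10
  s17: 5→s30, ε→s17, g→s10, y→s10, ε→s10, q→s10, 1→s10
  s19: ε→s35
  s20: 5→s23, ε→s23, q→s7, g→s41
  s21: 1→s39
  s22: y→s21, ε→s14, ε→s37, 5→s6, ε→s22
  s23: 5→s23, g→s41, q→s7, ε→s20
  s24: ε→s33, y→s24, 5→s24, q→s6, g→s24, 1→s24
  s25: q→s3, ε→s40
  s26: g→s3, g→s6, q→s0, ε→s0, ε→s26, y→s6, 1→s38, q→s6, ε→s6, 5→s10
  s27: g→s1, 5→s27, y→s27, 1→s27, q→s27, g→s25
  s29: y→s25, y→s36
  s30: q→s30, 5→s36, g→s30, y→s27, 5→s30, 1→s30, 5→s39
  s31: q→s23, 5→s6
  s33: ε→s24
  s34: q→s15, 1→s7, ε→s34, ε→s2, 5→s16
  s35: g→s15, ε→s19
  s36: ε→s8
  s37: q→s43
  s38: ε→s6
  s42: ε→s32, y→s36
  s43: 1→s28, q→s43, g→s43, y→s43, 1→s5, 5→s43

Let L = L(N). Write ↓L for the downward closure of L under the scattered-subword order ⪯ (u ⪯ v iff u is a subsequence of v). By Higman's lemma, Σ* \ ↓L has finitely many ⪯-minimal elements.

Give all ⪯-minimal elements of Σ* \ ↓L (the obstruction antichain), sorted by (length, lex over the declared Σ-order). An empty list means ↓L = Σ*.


|Q|=44, |F|=10, |δ|=142 (45 ε).
min D↑ (7 st, q0=0, F={6}): 0:1→0,y→0,5→0,g→0,q→1 1:1→1,y→1,5→2,g→1,q→1 2:1→2,y→2,5→3,g→2,q→2 3:1→3,y→4,5→3,g→3,q→3 4:1→4,y→4,5→4,g→5,q→4 5:1→5,y→5,5→5,g→5,q→6 6:1→6,y→6,5→6,g→6,q→6 (ε-aug+det+¬).
'q55ygq': run [34, 32, 26, 23, 19, 18, 9] end={s12,s15,s19,s28,s3,s35,s43,s5,s7} rej; 6/6 deletions ∈↓L.
1 minimals (antichain).

min(Σ*\↓L) = [q55ygq].


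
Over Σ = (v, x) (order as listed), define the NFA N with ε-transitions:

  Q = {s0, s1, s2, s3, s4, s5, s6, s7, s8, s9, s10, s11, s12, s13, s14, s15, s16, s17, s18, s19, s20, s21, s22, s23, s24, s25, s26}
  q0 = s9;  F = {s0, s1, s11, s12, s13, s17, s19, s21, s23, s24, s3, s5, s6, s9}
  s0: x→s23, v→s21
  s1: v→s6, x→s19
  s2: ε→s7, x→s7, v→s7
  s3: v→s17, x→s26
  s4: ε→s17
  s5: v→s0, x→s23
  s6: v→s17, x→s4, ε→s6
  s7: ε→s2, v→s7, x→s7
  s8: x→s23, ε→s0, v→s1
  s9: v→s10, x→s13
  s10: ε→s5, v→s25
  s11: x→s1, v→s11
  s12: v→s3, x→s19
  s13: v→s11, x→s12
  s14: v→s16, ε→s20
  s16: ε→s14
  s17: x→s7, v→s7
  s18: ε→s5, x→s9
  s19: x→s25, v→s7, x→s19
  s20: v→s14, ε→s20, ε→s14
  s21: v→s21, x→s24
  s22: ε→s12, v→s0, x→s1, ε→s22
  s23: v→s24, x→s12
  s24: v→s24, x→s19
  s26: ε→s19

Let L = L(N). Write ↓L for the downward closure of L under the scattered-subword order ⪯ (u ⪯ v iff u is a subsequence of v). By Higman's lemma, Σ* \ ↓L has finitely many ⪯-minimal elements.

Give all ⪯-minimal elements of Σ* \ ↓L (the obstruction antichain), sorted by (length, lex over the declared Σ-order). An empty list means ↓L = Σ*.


Antichain: [xxxv, vxvxv, xxvvv, xxvvx, vvvxxv, xvxvxx].

|Q|=27, |F|=14, |δ|=55 (14 ε).
min D↑ (15 st, q0=0, F={14}): 0:v→1,x→2 1:v→3,x→4 2:v→5,x→6 3:v→7,x→4 4:v→8,x→6 5:v→5,x→9 6:v→10,x→11 7:v→7,x→8 8:v→8,x→11 9:v→12,x→11 10:v→13,x→11 11:v→14,x→11 12:v→13,x→13 13:v→14,x→14 14:v→14,x→14 [Hopcroft].
'xxxv': run [20, 15, 11, 7, 2] end={s2,s7} rej; 4/4 deletions ∈↓L.
'vxvxv': run [20, 18, 13, 10, 7, 2] end={s2,s7} ∉↓L; 5/5 del acc.
'xxvvv': N↓-sim [20, 15, 11, 9, 3, 2] end={s2,s7} — reject; 5/5 deletions ∈↓L.
'xxvvx': |S_i|=[20, 15, 11, 9, 3, 2] end={s2,s7} rej; 5/5 del acc.
'vvvxxv': N↓-sim [20, 18, 16, 13, 10, 6, 2] end={s2,s7} — reject; 6/6 deletions ∈↓L.
'xvxvxx': N↓-sim [20, 15, 12, 9, 5, 4, 2] end={s2,s7} rej; 6/6 del acc.
6 words, ⪯-incomp.


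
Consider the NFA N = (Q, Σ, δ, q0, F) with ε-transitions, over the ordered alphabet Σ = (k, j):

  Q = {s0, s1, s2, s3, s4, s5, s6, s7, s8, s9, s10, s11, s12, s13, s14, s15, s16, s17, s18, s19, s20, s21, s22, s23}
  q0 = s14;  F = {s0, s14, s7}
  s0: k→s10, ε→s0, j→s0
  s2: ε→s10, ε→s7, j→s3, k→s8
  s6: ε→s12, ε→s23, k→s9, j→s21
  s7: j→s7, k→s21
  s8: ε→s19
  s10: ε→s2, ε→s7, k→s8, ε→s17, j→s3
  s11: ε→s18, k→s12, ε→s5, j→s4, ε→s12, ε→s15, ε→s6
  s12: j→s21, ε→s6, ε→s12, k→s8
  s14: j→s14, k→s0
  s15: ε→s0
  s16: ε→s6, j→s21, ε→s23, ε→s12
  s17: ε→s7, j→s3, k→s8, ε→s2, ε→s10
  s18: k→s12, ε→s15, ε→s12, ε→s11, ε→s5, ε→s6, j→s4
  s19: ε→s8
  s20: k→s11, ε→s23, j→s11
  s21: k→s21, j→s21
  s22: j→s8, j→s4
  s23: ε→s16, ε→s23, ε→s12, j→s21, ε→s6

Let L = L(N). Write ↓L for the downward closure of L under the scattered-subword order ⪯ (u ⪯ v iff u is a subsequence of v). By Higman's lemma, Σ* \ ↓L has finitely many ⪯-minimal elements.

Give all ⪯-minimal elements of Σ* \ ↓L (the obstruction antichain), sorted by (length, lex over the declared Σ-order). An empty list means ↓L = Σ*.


|Q|=24, |F|=3, |δ|=62 (34 ε).
min D↑ (4 st, q0=0, F={3}): 0:k→1,j→0 1:k→2,j→1 2:k→3,j→2 3:k→3,j→3 [Hopcroft].
'kkk': run [10, 9, 8, 3] end={s19,s21,s8} — reject; 3/3 deletions ∈↓L.
1 obstructions.

min(Σ*\↓L) = [kkk].


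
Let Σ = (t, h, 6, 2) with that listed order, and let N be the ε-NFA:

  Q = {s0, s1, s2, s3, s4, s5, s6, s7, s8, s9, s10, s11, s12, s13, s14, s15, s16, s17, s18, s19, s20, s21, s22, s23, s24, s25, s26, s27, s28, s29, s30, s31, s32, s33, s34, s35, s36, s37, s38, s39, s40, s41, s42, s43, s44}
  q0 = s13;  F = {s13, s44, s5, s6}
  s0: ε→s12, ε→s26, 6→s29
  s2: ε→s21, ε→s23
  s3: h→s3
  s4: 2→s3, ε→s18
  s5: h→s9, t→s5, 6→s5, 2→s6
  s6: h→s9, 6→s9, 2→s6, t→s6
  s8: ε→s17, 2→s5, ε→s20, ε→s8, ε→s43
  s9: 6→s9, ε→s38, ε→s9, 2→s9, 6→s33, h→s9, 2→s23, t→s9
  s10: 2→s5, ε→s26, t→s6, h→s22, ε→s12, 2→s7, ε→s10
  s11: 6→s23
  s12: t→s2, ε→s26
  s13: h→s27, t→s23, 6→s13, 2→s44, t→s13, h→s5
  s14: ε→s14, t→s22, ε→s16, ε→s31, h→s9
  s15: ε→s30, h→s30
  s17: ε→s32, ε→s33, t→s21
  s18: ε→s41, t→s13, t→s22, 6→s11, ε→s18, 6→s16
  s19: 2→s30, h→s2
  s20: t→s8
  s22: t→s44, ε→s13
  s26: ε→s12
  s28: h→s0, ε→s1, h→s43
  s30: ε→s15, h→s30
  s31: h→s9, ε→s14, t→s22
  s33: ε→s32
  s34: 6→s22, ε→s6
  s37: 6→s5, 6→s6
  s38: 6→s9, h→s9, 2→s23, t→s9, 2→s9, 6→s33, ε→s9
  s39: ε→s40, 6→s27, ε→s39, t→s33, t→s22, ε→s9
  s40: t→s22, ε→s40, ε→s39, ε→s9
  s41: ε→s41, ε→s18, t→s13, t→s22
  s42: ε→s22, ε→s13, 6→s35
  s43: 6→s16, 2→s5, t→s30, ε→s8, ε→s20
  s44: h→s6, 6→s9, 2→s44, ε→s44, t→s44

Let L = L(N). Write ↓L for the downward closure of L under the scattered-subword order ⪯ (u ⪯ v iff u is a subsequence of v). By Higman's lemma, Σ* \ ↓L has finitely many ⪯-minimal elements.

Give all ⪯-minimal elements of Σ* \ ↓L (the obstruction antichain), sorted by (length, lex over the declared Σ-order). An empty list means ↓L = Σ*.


|Q|=45, |F|=4, |δ|=114 (44 ε).
min D↑ (5 st, q0=0, F={3}): 0:t→0,h→1,6→0,2→2 1:t→1,h→3,6→1,2→4 2:t→2,h→4,6→3,2→2 3:t→3,h→3,6→3,2→3 4:t→4,h→3,6→3,2→4.
'hh': N↓-sim [10, 8, 5] end={s23,s32,s33,s38,s9} rej; 2/2 single-dels accept.
'26': N↓-sim [10, 7, 5] end={s23,s32,s33,s38,s9} — reject; 2/2 single-dels accept.
2 words, ⪯-incomp.

Antichain: [hh, 26].


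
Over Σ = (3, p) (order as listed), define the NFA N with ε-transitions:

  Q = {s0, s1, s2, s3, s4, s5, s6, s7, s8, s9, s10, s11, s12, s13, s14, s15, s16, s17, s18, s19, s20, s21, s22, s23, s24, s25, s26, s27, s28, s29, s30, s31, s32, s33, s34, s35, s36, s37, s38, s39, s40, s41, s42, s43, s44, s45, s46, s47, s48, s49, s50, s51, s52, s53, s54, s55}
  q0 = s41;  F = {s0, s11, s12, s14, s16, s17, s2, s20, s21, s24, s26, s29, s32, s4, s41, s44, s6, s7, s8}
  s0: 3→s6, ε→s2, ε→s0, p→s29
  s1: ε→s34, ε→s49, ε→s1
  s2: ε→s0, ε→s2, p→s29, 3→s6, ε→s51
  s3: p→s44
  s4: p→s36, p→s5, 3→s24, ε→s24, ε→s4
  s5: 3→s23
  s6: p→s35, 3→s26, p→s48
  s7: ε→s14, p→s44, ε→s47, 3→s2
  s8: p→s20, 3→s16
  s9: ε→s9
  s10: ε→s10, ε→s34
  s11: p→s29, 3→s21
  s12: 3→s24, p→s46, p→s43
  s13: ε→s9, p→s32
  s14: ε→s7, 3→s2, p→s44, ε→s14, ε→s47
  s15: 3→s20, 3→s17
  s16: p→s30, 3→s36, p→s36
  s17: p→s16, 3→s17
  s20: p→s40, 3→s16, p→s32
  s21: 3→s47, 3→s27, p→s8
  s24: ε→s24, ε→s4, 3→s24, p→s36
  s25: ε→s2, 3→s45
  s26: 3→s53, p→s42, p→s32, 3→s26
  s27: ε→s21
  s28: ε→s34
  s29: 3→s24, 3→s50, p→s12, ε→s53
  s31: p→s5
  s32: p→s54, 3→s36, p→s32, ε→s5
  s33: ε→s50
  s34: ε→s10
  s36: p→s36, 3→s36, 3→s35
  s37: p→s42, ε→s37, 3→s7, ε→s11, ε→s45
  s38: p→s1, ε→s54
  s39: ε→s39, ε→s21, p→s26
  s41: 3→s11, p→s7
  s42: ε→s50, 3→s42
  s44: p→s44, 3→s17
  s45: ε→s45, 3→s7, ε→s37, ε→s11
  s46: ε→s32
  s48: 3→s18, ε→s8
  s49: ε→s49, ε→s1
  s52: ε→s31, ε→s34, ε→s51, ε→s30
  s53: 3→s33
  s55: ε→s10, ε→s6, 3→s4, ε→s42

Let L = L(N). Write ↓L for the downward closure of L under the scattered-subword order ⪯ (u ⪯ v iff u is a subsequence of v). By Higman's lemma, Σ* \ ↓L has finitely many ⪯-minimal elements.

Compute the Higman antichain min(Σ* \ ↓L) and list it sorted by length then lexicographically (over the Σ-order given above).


Antichain: [3p3p, 33p33, 3ppp3, pp3p3, pp3pp, p333p3].

|Q|=56, |F|=19, |δ|=116 (49 ε).
min D↑ (17 st, q0=0, F={14}): 0:3→1,p→2 1:3→3,p→4 2:3→5,p→6 3:3→3,p→7 4:3→8,p→9 5:3→10,p→4 6:3→11,p→6 7:3→12,p→13 8:3→8,p→14 9:3→8,p→15 10:3→16,p→7 11:3→11,p→12 12:3→14,p→14 13:3→12,p→15 14:3→14,p→14 15:3→14,p→15 16:3→16,p→15 (ε-aug+det+¬).
'3p3p': run [37, 33, 23, 12, 5] end={s23,s30,s35,s36,s5} — reject; 4/4 deletions ∈↓L.
'33p33': N↓-sim [37, 33, 25, 15, 8, 4] end={s35,s36,s42,s50} ∉↓L; 5/5 single-dels accept.
'3ppp3': |S_i|=[37, 33, 23, 15, 10, 3] end={s23,s35,s36} — reject; 5/5 deletions ∈↓L.
'pp3p3': run [37, 33, 25, 13, 6, 3] end={s23,s35,s36} — reject; 5/5 del acc.
'pp3pp': |S_i|=[37, 33, 25, 13, 6, 3] end={s30,s35,s36} — reject; 5/5 deletions ∈↓L.
'p333p3': N↓-sim [37, 33, 29, 22, 17, 10, 5] end={s23,s35,s36,s42,s50} — reject; 6/6 deletions ∈↓L.
6 obstructions.


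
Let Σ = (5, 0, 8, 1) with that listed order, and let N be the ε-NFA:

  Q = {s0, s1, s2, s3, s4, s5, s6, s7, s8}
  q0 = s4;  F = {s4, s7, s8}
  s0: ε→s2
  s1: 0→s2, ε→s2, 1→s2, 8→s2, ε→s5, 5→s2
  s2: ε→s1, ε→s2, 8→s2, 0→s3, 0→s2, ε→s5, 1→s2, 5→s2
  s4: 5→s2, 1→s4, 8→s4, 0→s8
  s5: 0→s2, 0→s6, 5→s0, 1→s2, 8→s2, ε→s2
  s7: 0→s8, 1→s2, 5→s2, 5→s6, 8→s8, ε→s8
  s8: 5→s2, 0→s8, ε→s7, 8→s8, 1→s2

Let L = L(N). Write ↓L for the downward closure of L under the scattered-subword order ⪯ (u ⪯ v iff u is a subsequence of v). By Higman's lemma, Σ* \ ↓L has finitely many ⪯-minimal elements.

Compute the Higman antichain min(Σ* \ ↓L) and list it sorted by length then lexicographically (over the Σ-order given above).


|Q|=9, |F|=3, |δ|=36 (9 ε).
min D↑ (3 st, q0=0, F={1}): 0:5→1,0→2,8→0,1→0 1:5→1,0→1,8→1,1→1 2:5→1,0→2,8→2,1→1 [Hopcroft].
'5': N↓-sim [9, 6] end={s0,s1,s2,s3,s5,s6} rej; 1/1 del acc.
'01': N↓-sim [9, 8, 6] end={s0,s1,s2,s3,s5,s6} rej; 2/2 del acc.
2 minimals (antichain).

min(Σ*\↓L) = [5, 01].


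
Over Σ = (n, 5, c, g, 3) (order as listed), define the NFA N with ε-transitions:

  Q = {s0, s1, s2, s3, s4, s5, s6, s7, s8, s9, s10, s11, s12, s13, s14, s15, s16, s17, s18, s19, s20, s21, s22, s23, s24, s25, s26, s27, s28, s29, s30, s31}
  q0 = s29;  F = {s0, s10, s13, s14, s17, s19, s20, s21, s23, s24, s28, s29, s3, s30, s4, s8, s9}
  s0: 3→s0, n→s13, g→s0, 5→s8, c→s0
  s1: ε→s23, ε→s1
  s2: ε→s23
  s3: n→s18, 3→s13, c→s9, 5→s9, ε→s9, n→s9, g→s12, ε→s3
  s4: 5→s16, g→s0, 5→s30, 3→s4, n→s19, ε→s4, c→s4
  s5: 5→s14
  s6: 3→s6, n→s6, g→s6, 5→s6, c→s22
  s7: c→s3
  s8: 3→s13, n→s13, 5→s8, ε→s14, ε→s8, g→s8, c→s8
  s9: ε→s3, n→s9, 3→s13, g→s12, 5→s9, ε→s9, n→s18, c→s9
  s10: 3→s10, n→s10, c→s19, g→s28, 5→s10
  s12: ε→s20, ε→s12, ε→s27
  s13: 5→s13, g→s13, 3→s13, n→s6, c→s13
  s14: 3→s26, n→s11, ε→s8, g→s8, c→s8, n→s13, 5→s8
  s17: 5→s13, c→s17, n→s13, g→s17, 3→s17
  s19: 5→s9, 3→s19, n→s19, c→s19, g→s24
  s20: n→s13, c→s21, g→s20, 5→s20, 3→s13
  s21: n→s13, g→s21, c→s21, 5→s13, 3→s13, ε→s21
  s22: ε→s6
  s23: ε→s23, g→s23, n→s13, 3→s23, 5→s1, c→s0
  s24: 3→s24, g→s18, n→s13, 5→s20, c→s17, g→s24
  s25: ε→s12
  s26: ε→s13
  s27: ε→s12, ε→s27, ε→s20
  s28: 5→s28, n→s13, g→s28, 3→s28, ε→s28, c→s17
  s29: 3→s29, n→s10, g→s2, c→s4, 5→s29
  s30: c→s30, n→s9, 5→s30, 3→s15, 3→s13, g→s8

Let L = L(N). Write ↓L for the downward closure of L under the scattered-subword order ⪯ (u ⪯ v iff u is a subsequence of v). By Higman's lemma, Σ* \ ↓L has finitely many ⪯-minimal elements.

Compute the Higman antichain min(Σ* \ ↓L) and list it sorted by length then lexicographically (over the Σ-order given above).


A = [gnn, c53n, ngc5n].

|Q|=32, |F|=17, |δ|=121 (23 ε).
min D↑ (16 st, q0=0, F={13}): 0:n→1,5→0,c→2,g→3,3→0 1:n→1,5→1,c→4,g→5,3→1 2:n→4,5→6,c→2,g→7,3→2 3:n→8,5→3,c→7,g→3,3→3 4:n→4,5→9,c→4,g→10,3→4 5:n→8,5→5,c→11,g→5,3→5 6:n→9,5→6,c→6,g→12,3→8 7:n→8,5→12,c→7,g→7,3→7 8:n→13,5→8,c→8,g→8,3→8 9:n→9,5→9,c→9,g→14,3→8 10:n→8,5→14,c→11,g→10,3→10 11:n→8,5→8,c→11,g→11,3→11 12:n→8,5→12,c→12,g→12,3→8 13:n→13,5→13,c→13,g→13,3→13 14:n→8,5→14,c→15,g→14,3→8 15:n→8,5→8,c→15,g→15,3→8.
'gnn': |S_i|=[28, 19, 4, 2] end={s22,s6} — reject; 3/3 del acc.
'c53n': |S_i|=[28, 22, 17, 5, 2] end={s22,s6} — reject; 4/4 single-dels accept.
'ngc5n': N↓-sim [28, 16, 11, 5, 3, 2] end={s22,s6} — reject; 5/5 del acc.
3 obstructions.


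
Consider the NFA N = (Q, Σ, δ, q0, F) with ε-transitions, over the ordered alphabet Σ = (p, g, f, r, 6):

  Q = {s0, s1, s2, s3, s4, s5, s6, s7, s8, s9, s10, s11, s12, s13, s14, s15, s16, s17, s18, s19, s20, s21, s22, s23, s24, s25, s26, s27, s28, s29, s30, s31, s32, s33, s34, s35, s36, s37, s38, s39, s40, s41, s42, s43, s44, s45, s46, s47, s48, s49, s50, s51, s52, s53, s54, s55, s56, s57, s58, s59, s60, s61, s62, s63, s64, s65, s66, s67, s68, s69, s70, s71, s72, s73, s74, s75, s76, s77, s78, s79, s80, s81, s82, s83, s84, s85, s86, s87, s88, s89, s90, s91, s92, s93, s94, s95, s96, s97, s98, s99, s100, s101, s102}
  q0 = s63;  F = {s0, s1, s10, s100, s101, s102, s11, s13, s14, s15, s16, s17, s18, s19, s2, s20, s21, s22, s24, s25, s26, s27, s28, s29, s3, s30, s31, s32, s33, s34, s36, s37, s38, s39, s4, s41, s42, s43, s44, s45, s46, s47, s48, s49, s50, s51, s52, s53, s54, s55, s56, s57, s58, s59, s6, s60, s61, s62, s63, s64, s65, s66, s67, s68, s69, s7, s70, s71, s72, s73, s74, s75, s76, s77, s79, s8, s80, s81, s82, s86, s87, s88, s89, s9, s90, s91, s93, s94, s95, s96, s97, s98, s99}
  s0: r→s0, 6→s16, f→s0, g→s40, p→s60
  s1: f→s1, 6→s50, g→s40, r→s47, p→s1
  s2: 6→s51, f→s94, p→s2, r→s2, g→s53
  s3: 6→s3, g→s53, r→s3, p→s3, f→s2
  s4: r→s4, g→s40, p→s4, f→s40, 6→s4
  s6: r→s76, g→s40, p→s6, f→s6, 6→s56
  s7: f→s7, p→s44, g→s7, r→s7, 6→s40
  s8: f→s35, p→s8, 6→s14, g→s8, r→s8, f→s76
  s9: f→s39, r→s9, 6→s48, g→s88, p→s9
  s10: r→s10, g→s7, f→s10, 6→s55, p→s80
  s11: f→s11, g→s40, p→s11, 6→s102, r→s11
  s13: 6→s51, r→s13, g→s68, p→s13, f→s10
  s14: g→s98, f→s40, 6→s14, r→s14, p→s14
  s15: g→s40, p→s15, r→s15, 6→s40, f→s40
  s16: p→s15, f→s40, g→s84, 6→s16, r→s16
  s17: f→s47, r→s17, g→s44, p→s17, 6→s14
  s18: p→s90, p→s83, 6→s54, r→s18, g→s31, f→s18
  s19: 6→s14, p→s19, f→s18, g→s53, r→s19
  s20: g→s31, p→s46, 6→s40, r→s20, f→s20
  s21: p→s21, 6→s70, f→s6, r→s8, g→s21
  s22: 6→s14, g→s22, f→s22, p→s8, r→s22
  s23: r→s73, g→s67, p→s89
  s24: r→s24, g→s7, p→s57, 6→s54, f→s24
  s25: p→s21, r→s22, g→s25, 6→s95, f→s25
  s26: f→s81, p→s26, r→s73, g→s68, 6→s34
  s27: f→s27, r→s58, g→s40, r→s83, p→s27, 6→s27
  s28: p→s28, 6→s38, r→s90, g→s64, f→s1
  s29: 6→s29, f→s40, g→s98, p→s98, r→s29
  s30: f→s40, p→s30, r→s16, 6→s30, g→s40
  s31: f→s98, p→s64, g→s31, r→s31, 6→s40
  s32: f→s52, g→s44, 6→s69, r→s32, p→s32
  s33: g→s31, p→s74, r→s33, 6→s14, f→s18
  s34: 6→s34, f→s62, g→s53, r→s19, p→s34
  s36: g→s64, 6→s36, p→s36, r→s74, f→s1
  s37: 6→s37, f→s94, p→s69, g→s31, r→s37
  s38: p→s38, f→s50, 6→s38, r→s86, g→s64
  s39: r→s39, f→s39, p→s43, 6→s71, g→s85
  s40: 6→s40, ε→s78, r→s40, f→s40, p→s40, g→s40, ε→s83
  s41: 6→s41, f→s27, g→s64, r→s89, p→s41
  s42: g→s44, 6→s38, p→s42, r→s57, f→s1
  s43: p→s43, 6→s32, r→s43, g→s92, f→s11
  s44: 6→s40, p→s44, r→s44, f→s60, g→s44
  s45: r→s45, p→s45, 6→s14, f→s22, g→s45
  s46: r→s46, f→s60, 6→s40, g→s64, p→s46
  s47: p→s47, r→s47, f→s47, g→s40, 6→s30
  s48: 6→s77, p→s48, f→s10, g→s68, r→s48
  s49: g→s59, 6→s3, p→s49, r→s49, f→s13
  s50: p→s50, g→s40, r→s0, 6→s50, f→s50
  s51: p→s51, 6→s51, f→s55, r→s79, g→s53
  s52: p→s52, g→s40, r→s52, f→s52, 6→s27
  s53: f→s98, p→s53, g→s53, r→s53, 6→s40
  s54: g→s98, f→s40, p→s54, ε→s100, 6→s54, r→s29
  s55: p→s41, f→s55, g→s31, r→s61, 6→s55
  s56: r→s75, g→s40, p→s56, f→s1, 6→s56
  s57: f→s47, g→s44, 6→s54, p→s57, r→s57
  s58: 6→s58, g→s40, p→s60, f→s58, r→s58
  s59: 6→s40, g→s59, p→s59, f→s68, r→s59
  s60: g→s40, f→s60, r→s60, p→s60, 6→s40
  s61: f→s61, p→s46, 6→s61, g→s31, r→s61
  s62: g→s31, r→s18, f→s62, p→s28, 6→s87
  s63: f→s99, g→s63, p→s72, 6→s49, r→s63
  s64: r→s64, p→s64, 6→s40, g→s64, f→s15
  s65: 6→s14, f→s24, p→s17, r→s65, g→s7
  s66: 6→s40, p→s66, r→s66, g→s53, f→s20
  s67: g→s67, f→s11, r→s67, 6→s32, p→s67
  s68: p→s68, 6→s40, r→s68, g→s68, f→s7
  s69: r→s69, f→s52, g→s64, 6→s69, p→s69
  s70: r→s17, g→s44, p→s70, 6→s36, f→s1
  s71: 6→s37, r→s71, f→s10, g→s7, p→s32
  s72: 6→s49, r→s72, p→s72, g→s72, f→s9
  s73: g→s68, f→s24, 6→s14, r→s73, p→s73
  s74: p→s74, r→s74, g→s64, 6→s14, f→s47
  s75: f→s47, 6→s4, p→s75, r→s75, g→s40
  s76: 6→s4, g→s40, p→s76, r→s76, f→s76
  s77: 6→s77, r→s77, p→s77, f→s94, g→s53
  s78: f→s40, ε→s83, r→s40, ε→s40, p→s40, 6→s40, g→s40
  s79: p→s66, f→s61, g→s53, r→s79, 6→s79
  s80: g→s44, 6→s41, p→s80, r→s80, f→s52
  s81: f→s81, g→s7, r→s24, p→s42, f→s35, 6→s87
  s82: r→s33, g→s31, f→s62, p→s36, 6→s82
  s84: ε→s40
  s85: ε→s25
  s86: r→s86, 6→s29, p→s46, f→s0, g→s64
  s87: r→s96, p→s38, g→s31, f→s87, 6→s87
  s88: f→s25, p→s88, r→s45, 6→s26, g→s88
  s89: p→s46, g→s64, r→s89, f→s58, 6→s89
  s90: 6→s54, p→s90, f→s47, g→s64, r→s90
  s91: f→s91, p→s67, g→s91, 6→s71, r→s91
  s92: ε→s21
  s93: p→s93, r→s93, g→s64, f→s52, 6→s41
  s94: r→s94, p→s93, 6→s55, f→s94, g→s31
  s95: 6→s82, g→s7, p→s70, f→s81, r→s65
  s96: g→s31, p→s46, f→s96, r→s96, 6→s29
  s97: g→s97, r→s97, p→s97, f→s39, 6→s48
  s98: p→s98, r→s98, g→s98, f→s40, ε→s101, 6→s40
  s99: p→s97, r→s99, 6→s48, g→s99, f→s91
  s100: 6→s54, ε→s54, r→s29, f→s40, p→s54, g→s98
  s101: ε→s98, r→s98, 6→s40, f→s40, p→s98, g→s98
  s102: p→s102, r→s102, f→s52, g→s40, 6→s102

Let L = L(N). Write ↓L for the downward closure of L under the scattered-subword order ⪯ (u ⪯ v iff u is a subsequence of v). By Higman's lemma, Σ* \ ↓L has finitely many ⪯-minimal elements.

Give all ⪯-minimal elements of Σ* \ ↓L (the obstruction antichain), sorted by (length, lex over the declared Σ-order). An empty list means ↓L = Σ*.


|Q|=103, |F|=93, |δ|=493 (11 ε).
min D↑ (92 st, q0=0, F={18}): 0:p→1,g→0,f→2,r→0,6→3 1:p→1,g→1,f→4,r→1,6→3 2:p→5,g→2,f→6,r→2,6→7 3:p→3,g→8,f→9,r→3,6→10 4:p→4,g→11,f→12,r→4,6→7 5:p→5,g→5,f→12,r→5,6→7 6:p→13,g→6,f→6,r→6,6→14 7:p→7,g→15,f→16,r→7,6→17 8:p→8,g→8,f→15,r→8,6→18 9:p→9,g→15,f→16,r→9,6→19 10:p→10,g→20,f→21,r→10,6→10 11:p→11,g→11,f→22,r→23,6→24 12:p→25,g→22,f→12,r→12,6→14 13:p→13,g→13,f→26,r→13,6→27 14:p→27,g→28,f→16,r→14,6→29 15:p→15,g→15,f→28,r→15,6→18 16:p→30,g→28,f→16,r→16,6→31 17:p→17,g→20,f→32,r→17,6→17 18:p→18,g→18,f→18,r→18,6→18 19:p→19,g→20,f→31,r→33,6→19 20:p→20,g→20,f→34,r→20,6→18 21:p→21,g→20,f→32,r→21,6→19 22:p→35,g→22,f→22,r→36,6→37 23:p→23,g→23,f→36,r→23,6→38 24:p→24,g→15,f→39,r→40,6→41 25:p→25,g→35,f→26,r→25,6→27 26:p→26,g→18,f→26,r→26,6→42 27:p→27,g→43,f→44,r→27,6→45 28:p→43,g→28,f→28,r→28,6→18 29:p→45,g→46,f→32,r→29,6→29 30:p→30,g→43,f→44,r→30,6→47 31:p→47,g→46,f→31,r→48,6→31 32:p→49,g→46,f→32,r→32,6→31 33:p→50,g→20,f→48,r→33,6→33 34:p→34,g→34,f→18,r→34,6→18 35:p→35,g→35,f→51,r→52,6→53 36:p→52,g→36,f→36,r→36,6→38 37:p→53,g→28,f→39,r→54,6→55 38:p→38,g→34,f→18,r→38,6→38 39:p→56,g→28,f→39,r→57,6→58 40:p→40,g→15,f→57,r→40,6→38 41:p→41,g→20,f→59,r→60,6→41 42:p→42,g→18,f→44,r→42,6→42 43:p→43,g→43,f→61,r→43,6→18 44:p→44,g→18,f→44,r→44,6→62 45:p→45,g→63,f→44,r→45,6→45 46:p→63,g→46,f→34,r→46,6→18 47:p→47,g→63,f→62,r→64,6→47 48:p→65,g→46,f→48,r→48,6→48 49:p→49,g→63,f→44,r→49,6→47 50:p→50,g→20,f→66,r→50,6→18 51:p→51,g→18,f→51,r→67,6→68 52:p→52,g→52,f→67,r→52,6→38 53:p→53,g→43,f→69,r→70,6→71 54:p→70,g→28,f→57,r→54,6→38 55:p→71,g→46,f→59,r→72,6→55 56:p→56,g→43,f→69,r→73,6→74 57:p→73,g→28,f→57,r→57,6→75 58:p→74,g→46,f→58,r→76,6→58 59:p→77,g→46,f→59,r→78,6→58 60:p→60,g→20,f→78,r→60,6→38 61:p→61,g→18,f→61,r→61,6→18 62:p→62,g→18,f→62,r→79,6→62 63:p→63,g→63,f→80,r→63,6→18 64:p→65,g→63,f→79,r→64,6→64 65:p→65,g→63,f→61,r→65,6→18 66:p→65,g→46,f→66,r→66,6→18 67:p→67,g→18,f→67,r→67,6→81 68:p→68,g→18,f→69,r→82,6→68 69:p→69,g→18,f→69,r→83,6→84 70:p→70,g→43,f→83,r→70,6→38 71:p→71,g→63,f→69,r→85,6→71 72:p→85,g→46,f→78,r→72,6→38 73:p→73,g→43,f→83,r→73,6→75 74:p→74,g→63,f→84,r→86,6→74 75:p→75,g→34,f→18,r→87,6→75 76:p→65,g→46,f→76,r→76,6→87 77:p→77,g→63,f→69,r→88,6→74 78:p→88,g→46,f→78,r→78,6→75 79:p→61,g→18,f→79,r→79,6→79 80:p→80,g→18,f→18,r→80,6→18 81:p→81,g→18,f→18,r→81,6→81 82:p→82,g→18,f→83,r→82,6→81 83:p→83,g→18,f→83,r→83,6→89 84:p→84,g→18,f→84,r→90,6→84 85:p→85,g→63,f→83,r→85,6→38 86:p→65,g→63,f→90,r→86,6→87 87:p→34,g→34,f→18,r→87,6→87 88:p→88,g→63,f→83,r→88,6→75 89:p→89,g→18,f→18,r→91,6→89 90:p→61,g→18,f→90,r→90,6→91 91:p→80,g→18,f→18,r→91,6→91 [Hopcroft].
'6g6': run [100, 80, 15, 3] end={s40,s78,s83} — reject; 3/3 deletions ∈↓L.
'ffpfg': |S_i|=[100, 95, 77, 53, 23, 4] end={s40,s78,s83,s84} ∉↓L; 5/5 deletions ∈↓L.
'66gff': N↓-sim [100, 80, 58, 10, 6, 3] end={s40,s78,s83} ∉↓L; 5/5 del acc.
'pfgr6f': N↓-sim [100, 97, 91, 63, 42, 14, 3] end={s40,s78,s83} ∉↓L; 6/6 del acc.
'6f6rp6': run [100, 80, 54, 33, 23, 13, 3] end={s40,s78,s83} — reject; 6/6 deletions ∈↓L.
5 obstructions.

Antichain: [6g6, ffpfg, 66gff, pfgr6f, 6f6rp6].


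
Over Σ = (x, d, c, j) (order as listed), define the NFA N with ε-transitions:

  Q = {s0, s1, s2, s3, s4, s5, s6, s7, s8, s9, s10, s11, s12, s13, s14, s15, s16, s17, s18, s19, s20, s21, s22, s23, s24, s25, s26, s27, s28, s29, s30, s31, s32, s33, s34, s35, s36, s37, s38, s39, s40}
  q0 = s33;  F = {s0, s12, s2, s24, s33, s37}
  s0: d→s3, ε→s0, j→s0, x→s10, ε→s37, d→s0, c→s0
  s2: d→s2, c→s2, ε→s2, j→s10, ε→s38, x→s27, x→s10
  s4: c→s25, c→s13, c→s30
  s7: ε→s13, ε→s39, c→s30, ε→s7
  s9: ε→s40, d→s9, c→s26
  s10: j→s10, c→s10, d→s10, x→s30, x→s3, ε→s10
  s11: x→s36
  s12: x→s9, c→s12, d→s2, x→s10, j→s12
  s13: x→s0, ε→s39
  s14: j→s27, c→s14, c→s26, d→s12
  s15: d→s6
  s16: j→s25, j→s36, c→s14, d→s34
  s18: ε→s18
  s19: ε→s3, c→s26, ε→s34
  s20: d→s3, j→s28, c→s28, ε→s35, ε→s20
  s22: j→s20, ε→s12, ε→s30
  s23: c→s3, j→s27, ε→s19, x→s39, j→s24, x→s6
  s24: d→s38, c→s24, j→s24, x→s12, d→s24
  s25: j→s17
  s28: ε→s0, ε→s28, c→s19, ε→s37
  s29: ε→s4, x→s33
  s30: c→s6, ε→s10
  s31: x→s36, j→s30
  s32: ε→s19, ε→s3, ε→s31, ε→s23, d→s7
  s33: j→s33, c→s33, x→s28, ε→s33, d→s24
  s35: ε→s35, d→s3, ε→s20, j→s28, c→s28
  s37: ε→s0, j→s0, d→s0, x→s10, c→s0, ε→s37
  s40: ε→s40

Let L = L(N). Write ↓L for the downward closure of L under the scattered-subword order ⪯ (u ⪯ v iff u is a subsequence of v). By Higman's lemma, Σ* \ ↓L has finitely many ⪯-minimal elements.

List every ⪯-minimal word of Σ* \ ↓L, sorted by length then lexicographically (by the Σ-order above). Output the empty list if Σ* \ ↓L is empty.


min(Σ*\↓L) = [xx, dxdj].

|Q|=41, |F|=6, |δ|=103 (33 ε).
min D↑ (6 st, q0=0, F={3}): 0:x→1,d→2,c→0,j→0 1:x→3,d→1,c→1,j→1 2:x→4,d→2,c→2,j→2 3:x→3,d→3,c→3,j→3 4:x→3,d→5,c→4,j→4 5:x→3,d→5,c→5,j→3.
'xx': N↓-sim [18, 16, 8] end={s10,s26,s27,s3,s30,s40,s6,s9} — reject; 2/2 deletions ∈↓L.
'dxdj': N↓-sim [18, 14, 11, 10, 4] end={s10,s3,s30,s6} — reject; 4/4 del acc.
2 words, ⪯-incomp.


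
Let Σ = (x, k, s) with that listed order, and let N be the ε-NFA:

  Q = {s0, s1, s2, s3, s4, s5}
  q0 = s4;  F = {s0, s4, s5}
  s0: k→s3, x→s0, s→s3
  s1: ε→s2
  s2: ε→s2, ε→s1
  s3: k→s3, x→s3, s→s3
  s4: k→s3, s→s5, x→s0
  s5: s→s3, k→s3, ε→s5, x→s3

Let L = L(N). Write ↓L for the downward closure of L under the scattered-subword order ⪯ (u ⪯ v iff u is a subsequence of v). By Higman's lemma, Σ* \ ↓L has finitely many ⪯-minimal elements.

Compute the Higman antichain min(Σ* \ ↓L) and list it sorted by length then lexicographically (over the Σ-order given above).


Antichain: [k, xs, sx, ss].

|Q|=6, |F|=3, |δ|=16 (4 ε).
min D↑ (4 st, q0=0, F={2}): 0:x→1,k→2,s→3 1:x→1,k→2,s→2 2:x→2,k→2,s→2 3:x→2,k→2,s→2.
'k': |S_i|=[4, 1] end={s3} ∉↓L; 1/1 del acc.
'xs': |S_i|=[4, 2, 1] end={s3} ∉↓L; 2/2 del acc.
'sx': |S_i|=[4, 2, 1] end={s3} rej; 2/2 deletions ∈↓L.
'ss': N↓-sim [4, 2, 1] end={s3} ∉↓L; 2/2 deletions ∈↓L.
4 obstructions.


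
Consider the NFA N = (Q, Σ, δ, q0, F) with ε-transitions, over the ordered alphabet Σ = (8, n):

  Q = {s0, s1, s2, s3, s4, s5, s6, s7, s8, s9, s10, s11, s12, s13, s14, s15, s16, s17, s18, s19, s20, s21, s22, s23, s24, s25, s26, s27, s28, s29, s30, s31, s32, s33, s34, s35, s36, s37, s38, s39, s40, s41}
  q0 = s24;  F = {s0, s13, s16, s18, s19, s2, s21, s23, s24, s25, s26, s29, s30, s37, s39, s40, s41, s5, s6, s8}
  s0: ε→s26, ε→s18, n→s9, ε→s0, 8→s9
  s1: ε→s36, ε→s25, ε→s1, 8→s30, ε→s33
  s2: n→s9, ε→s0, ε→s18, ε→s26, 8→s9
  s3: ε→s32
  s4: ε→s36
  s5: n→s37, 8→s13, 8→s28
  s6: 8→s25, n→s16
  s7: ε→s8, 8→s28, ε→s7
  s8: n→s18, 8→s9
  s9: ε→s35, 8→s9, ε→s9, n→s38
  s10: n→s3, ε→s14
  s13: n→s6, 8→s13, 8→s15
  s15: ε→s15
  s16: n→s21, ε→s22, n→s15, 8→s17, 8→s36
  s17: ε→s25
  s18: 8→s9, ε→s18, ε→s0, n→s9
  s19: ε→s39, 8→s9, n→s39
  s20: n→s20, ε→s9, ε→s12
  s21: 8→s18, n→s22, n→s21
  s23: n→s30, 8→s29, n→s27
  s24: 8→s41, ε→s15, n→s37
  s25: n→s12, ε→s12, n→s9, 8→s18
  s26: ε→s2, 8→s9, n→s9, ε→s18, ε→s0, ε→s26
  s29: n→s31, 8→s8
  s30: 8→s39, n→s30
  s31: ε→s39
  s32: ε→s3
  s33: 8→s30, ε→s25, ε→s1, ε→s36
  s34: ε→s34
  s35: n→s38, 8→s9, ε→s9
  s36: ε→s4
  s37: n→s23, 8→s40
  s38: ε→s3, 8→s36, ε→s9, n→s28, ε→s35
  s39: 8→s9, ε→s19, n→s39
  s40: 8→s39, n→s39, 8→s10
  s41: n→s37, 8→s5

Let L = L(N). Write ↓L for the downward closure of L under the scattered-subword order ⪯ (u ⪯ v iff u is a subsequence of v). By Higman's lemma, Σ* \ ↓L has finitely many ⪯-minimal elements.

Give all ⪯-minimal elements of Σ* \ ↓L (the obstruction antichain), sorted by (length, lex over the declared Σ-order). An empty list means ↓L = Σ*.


|Q|=42, |F|=20, |δ|=102 (43 ε).
min D↑ (17 st, q0=0, F={11}): 0:8→1,n→2 1:8→3,n→2 2:8→4,n→5 3:8→6,n→2 4:8→7,n→7 5:8→8,n→9 6:8→6,n→10 7:8→11,n→7 8:8→12,n→7 9:8→7,n→9 10:8→13,n→14 11:8→11,n→11 12:8→11,n→15 13:8→15,n→11 14:8→13,n→16 15:8→11,n→11 16:8→15,n→16 (ε-aug+det+¬).
'n888': run [36, 32, 23, 17, 8] end={s28,s3,s32,s35,s36,s38,s4,s9} ∉↓L; 4/4 single-dels accept.
'n8n8': run [36, 32, 23, 16, 8] end={s28,s3,s32,s35,s36,s38,s4,s9} ∉↓L; 4/4 del acc.
'nnn88': |S_i|=[36, 32, 27, 21, 14, 8] end={s28,s3,s32,s35,s36,s38,s4,s9} rej; 5/5 deletions ∈↓L.
'888n8n': N↓-sim [36, 35, 34, 29, 23, 15, 9] end={s12,s28,s3,s32,s35,s36,s38,s4,s9} rej; 6/6 deletions ∈↓L.
'nn88nn': |S_i|=[36, 32, 27, 20, 13, 12, 8] end={s28,s3,s32,s35,s36,s38,s4,s9} ∉↓L; 6/6 single-dels accept.
5 obstructions.

min(Σ*\↓L) = [n888, n8n8, nnn88, 888n8n, nn88nn].


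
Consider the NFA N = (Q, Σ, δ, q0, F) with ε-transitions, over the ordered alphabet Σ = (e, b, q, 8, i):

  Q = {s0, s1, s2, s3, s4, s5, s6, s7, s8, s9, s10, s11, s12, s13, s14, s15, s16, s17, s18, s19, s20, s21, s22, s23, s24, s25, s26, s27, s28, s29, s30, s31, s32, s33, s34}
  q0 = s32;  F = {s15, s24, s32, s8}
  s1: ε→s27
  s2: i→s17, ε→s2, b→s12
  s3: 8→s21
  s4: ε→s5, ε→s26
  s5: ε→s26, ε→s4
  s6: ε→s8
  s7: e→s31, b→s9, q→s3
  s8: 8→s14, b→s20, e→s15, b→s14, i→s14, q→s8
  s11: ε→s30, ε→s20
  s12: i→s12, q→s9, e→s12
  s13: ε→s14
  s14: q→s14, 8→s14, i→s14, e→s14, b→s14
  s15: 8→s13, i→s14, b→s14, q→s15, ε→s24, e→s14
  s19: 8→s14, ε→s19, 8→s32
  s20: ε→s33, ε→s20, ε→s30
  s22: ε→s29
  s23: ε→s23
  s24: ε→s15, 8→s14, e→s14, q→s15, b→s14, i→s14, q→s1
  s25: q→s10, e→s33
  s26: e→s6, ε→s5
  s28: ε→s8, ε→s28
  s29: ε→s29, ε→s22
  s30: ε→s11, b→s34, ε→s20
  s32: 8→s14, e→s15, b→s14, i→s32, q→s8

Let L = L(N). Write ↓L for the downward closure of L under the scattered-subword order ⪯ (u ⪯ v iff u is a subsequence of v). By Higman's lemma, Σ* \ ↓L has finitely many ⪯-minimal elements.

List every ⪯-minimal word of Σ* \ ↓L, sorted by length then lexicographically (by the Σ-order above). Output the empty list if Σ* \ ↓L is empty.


|Q|=35, |F|=4, |δ|=67 (25 ε).
min D↑ (4 st, q0=0, F={2}): 0:e→1,b→2,q→3,8→2,i→0 1:e→2,b→2,q→1,8→2,i→2 2:e→2,b→2,q→2,8→2,i→2 3:e→1,b→2,q→3,8→2,i→2.
'b': run [13, 6] end={s11,s14,s20,s30,s33,s34} ∉↓L; 1/1 single-dels accept.
'8': run [13, 2] end={s13,s14} rej; 1/1 deletions ∈↓L.
'ee': N↓-sim [13, 6, 1] end={s14} ∉↓L; 2/2 single-dels accept.
'ei': |S_i|=[13, 6, 1] end={s14} ∉↓L; 2/2 del acc.
'qi': N↓-sim [13, 12, 1] end={s14} rej; 2/2 del acc.
5 obstructions.

min(Σ*\↓L) = [b, 8, ee, ei, qi].


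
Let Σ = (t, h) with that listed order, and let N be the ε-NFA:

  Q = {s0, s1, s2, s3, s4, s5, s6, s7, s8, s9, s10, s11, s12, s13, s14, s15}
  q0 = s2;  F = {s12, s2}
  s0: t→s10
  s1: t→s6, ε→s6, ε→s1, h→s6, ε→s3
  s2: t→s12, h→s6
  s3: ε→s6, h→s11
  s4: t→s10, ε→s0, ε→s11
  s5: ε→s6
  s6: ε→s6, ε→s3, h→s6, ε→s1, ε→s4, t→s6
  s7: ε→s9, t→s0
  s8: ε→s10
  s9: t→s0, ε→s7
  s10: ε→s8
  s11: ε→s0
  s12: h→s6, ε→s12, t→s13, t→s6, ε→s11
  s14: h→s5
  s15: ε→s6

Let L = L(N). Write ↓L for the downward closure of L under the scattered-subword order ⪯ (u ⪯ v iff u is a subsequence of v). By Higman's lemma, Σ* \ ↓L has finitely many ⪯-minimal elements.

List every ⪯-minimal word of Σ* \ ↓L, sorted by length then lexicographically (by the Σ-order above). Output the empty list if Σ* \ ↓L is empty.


min(Σ*\↓L) = [h, tt].

|Q|=16, |F|=2, |δ|=34 (19 ε).
min D↑ (3 st, q0=0, F={2}): 0:t→1,h→2 1:t→2,h→2 2:t→2,h→2 (ε-aug+det+¬).
'h': N↓-sim [11, 8] end={s0,s1,s10,s11,s3,s4,s6,s8} rej; 1/1 deletions ∈↓L.
'tt': N↓-sim [11, 10, 9] end={s0,s1,s10,s11,s13,s3,s4,s6,s8} rej; 2/2 del acc.
2 minimals (antichain).


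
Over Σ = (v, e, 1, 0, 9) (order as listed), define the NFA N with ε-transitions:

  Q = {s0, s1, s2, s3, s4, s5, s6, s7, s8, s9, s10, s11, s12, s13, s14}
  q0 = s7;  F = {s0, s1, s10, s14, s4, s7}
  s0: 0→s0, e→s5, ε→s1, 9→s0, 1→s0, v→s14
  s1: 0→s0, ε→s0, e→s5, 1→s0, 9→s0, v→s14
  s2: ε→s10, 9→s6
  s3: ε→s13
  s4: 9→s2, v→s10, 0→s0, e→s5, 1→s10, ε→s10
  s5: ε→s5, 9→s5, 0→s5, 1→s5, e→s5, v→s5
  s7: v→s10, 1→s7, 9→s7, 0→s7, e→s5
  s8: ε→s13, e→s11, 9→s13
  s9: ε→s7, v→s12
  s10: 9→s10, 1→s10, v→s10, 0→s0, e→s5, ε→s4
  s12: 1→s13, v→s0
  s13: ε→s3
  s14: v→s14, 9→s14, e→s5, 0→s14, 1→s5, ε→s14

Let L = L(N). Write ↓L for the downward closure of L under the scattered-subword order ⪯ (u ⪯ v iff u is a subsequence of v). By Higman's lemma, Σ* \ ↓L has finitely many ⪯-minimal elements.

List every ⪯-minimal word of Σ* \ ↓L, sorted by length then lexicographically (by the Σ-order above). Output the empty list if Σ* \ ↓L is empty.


Antichain: [e, v0v1].

|Q|=15, |F|=6, |δ|=52 (11 ε).
min D↑ (5 st, q0=0, F={2}): 0:v→1,e→2,1→0,0→0,9→0 1:v→1,e→2,1→1,0→3,9→1 2:v→2,e→2,1→2,0→2,9→2 3:v→4,e→2,1→3,0→3,9→3 4:v→4,e→2,1→2,0→4,9→4 [Hopcroft].
'e': run [9, 1] end={s5} — reject; 1/1 deletions ∈↓L.
'v0v1': |S_i|=[9, 8, 4, 2, 1] end={s5} rej; 4/4 deletions ∈↓L.
2 obstructions.


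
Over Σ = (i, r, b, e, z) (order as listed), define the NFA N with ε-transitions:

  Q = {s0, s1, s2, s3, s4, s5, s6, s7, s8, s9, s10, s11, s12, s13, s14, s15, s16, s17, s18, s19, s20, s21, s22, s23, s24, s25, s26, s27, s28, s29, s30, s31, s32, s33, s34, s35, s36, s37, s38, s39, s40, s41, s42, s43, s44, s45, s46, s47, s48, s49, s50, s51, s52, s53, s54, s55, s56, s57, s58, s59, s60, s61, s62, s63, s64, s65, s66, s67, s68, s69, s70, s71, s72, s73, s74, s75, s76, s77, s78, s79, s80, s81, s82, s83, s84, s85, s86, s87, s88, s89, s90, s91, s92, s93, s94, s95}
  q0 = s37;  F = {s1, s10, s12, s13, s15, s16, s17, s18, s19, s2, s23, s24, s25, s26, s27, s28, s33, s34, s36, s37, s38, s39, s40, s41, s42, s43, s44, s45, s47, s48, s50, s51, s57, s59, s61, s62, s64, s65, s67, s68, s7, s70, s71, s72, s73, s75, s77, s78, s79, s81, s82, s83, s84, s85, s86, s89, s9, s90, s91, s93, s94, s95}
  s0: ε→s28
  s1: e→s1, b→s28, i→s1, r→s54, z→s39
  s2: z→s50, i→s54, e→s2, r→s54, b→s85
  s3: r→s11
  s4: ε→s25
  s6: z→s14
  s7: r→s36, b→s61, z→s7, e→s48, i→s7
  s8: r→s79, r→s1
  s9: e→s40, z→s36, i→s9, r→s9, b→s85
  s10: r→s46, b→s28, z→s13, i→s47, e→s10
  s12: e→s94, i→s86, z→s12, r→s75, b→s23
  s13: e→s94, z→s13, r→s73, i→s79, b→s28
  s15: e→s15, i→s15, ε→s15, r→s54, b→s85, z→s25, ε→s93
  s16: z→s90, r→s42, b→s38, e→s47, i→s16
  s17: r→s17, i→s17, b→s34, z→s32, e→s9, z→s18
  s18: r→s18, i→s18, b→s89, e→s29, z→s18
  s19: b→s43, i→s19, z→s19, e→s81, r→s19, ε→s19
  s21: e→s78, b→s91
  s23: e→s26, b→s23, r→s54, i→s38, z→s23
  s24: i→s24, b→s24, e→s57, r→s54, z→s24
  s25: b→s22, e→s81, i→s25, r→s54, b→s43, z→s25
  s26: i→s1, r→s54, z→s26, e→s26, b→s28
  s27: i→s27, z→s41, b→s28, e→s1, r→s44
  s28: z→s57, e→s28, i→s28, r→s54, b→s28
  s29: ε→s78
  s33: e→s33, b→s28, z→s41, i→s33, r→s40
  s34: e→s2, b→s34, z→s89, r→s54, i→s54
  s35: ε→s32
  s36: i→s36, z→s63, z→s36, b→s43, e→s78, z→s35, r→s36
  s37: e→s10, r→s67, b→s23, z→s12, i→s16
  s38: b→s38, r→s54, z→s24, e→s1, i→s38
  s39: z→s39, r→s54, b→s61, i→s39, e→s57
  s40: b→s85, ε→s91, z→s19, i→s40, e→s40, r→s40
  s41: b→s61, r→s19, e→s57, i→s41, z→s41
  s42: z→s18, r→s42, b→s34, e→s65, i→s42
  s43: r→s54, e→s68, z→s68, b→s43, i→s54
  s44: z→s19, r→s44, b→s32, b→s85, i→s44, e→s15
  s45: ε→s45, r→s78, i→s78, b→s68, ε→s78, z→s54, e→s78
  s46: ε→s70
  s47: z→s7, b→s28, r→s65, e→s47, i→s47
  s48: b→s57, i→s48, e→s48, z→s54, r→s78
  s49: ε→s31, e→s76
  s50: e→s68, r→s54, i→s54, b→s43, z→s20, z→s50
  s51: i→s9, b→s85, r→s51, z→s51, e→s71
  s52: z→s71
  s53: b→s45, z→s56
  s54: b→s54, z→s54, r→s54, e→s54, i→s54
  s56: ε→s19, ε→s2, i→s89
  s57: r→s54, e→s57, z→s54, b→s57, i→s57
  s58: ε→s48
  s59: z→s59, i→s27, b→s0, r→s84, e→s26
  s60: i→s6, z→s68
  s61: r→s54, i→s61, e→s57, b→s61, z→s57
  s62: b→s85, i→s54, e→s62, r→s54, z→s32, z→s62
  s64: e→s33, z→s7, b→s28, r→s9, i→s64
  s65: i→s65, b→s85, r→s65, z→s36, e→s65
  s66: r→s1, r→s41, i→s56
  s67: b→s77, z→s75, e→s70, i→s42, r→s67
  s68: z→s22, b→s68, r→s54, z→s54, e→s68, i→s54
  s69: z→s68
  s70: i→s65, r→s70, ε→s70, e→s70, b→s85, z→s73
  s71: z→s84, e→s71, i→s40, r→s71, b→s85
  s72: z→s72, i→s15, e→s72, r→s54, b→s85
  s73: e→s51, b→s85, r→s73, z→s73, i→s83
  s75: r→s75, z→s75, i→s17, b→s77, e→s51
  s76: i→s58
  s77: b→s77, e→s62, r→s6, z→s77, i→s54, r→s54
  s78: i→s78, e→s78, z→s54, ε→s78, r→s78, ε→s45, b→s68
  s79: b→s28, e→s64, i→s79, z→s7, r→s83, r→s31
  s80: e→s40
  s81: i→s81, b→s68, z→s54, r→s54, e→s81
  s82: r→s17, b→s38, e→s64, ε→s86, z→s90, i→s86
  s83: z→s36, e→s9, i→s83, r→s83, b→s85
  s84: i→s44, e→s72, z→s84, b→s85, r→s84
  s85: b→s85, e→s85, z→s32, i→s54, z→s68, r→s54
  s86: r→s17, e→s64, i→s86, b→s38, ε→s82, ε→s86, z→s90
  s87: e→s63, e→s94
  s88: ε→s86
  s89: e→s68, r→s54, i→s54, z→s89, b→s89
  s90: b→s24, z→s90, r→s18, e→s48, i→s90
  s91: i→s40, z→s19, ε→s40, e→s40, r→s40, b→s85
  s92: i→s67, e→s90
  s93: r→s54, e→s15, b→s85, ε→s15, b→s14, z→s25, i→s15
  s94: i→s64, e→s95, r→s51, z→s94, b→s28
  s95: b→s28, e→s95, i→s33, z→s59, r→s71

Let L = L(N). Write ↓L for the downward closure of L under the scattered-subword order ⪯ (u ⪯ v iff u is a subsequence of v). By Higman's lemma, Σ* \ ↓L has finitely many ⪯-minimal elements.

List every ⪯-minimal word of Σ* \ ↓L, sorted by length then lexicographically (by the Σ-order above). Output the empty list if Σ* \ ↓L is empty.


|Q|=96, |F|=62, |δ|=374 (24 ε).
min D↑ (59 st, q0=0, F={13}): 0:i→1,r→2,b→3,e→4,z→5 1:i→1,r→6,b→7,e→8,z→9 2:i→6,r→2,b→10,e→11,z→12 3:i→7,r→13,b→3,e→14,z→3 4:i→8,r→11,b→15,e→4,z→16 5:i→17,r→12,b→3,e→18,z→5 6:i→6,r→6,b→19,e→20,z→21 7:i→7,r→13,b→7,e→22,z→23 8:i→8,r→20,b→15,e→8,z→24 9:i→9,r→21,b→23,e→25,z→9 10:i→13,r→13,b→10,e→26,z→10 11:i→20,r→11,b→27,e→11,z→28 12:i→29,r→12,b→10,e→30,z→12 13:i→13,r→13,b→13,e→13,z→13 14:i→22,r→13,b→15,e→14,z→14 15:i→15,r→13,b→15,e→15,z→31 16:i→32,r→28,b→15,e→18,z→16 17:i→17,r→29,b→7,e→33,z→9 18:i→33,r→30,b→15,e→34,z→18 19:i→13,r→13,b→19,e→35,z→36 20:i→20,r→20,b→27,e→20,z→37 21:i→21,r→21,b→36,e→38,z→21 22:i→22,r→13,b→15,e→22,z→39 23:i→23,r→13,b→23,e→31,z→23 24:i→24,r→37,b→40,e→25,z→24 25:i→25,r→38,b→31,e→25,z→13 26:i→13,r→13,b→27,e→26,z→26 27:i→13,r→13,b→27,e→27,z→41 28:i→42,r→28,b→27,e→30,z→28 29:i→29,r→29,b→19,e→43,z→21 30:i→43,r→30,b→27,e→44,z→30 31:i→31,r→13,b→31,e→31,z→13 32:i→32,r→42,b→15,e→33,z→24 33:i→33,r→43,b→15,e→45,z→24 34:i→45,r→44,b→15,e→34,z→46 35:i→13,r→13,b→27,e→35,z→47 36:i→13,r→13,b→36,e→41,z→36 37:i→37,r→37,b→48,e→38,z→37 38:i→38,r→38,b→41,e→38,z→13 39:i→39,r→13,b→40,e→31,z→39 40:i→40,r→13,b→40,e→31,z→31 41:i→13,r→13,b→41,e→41,z→13 42:i→42,r→42,b→27,e→43,z→37 43:i→43,r→43,b→27,e→49,z→37 44:i→49,r→44,b→27,e→44,z→50 45:i→45,r→49,b→15,e→45,z→51 46:i→52,r→50,b→15,e→14,z→46 47:i→13,r→13,b→48,e→41,z→47 48:i→13,r→13,b→48,e→41,z→41 49:i→49,r→49,b→27,e→49,z→53 50:i→54,r→50,b→27,e→55,z→50 51:i→51,r→53,b→40,e→31,z→51 52:i→52,r→54,b→15,e→22,z→51 53:i→53,r→53,b→48,e→56,z→53 54:i→54,r→54,b→27,e→57,z→53 55:i→57,r→13,b→27,e→55,z→55 56:i→56,r→13,b→41,e→56,z→13 57:i→57,r→13,b→27,e→57,z→58 58:i→58,r→13,b→48,e→56,z→58 (ε-aug+det+¬).
'br': N↓-sim [74, 25, 3] end={s14,s54,s6} ∉↓L; 2/2 single-dels accept.
'rbi': run [74, 45, 15, 1] end={s54} ∉↓L; 3/3 single-dels accept.
'izez': N↓-sim [74, 52, 26, 9, 2] end={s22,s54} ∉↓L; 4/4 single-dels accept.
'ebzz': run [74, 56, 11, 5, 2] end={s22,s54} ∉↓L; 4/4 del acc.
'zeezer': run [74, 65, 46, 37, 28, 19, 1] end={s54} rej; 6/6 del acc.
5 obstructions.

A = [br, rbi, izez, ebzz, zeezer].
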